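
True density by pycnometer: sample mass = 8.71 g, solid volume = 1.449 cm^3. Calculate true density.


TD = 8.71 / 1.449 = 6.011 g/cm^3

6.011


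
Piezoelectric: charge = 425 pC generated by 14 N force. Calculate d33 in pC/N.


d33 = 425 / 14 = 30.4 pC/N

30.4


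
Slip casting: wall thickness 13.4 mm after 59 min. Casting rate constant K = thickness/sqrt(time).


K = 13.4 / sqrt(59) = 13.4 / 7.6811 = 1.745 mm/min^0.5

1.745


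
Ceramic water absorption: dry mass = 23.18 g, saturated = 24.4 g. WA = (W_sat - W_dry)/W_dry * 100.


WA = (24.4 - 23.18) / 23.18 * 100 = 5.26%

5.26


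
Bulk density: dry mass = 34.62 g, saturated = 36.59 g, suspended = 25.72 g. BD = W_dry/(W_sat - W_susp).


BD = 34.62 / (36.59 - 25.72) = 34.62 / 10.87 = 3.185 g/cm^3

3.185


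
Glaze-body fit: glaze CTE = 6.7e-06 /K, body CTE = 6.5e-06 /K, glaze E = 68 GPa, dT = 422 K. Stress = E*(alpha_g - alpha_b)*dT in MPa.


Stress = 68*1000*(6.7e-06 - 6.5e-06)*422 = 5.7 MPa

5.7


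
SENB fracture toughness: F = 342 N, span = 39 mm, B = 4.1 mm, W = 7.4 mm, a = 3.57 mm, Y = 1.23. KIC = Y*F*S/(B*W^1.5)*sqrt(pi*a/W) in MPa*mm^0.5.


KIC = 1.23*342*39/(4.1*7.4^1.5)*sqrt(pi*3.57/7.4) = 244.71

244.71


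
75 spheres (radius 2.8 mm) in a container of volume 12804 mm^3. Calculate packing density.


V_sphere = 4/3*pi*2.8^3 = 91.9523 mm^3
Total V = 75*91.9523 = 6896.4225 mm^3
PD = 6896.4225 / 12804 = 0.539

0.539


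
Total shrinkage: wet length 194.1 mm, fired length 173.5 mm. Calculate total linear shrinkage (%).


TS = (194.1 - 173.5) / 194.1 * 100 = 10.61%

10.61


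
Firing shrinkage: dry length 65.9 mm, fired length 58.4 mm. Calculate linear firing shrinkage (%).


FS = (65.9 - 58.4) / 65.9 * 100 = 11.38%

11.38


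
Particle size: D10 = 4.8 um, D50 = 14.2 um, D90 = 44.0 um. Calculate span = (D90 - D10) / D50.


Span = (44.0 - 4.8) / 14.2 = 39.2 / 14.2 = 2.761

2.761


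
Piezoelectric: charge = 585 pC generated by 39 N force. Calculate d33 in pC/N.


d33 = 585 / 39 = 15.0 pC/N

15.0


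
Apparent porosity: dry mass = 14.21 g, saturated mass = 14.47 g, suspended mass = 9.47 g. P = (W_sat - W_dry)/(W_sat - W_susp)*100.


P = (14.47 - 14.21) / (14.47 - 9.47) * 100 = 0.26 / 5.0 * 100 = 5.2%

5.2


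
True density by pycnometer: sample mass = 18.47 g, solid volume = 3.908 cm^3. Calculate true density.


TD = 18.47 / 3.908 = 4.726 g/cm^3

4.726


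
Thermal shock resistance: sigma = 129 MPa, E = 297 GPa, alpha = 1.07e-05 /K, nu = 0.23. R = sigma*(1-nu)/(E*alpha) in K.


R = 129*(1-0.23)/(297*1000*1.07e-05) = 31 K

31


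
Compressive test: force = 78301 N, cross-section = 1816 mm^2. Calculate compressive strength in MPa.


CS = 78301 / 1816 = 43.1 MPa

43.1


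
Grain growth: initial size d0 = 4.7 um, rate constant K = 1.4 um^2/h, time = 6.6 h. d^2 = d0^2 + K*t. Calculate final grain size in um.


d^2 = 4.7^2 + 1.4*6.6 = 31.33
d = sqrt(31.33) = 5.6 um

5.6


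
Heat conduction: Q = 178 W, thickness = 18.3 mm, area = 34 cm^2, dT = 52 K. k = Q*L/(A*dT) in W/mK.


k = 178*18.3/1000/(34/10000*52) = 18.42 W/mK

18.42


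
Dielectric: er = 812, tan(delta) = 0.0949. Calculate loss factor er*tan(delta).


Loss = 812 * 0.0949 = 77.059

77.059


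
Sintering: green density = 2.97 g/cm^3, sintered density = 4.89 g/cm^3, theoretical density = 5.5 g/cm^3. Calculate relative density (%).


Relative = 4.89 / 5.5 * 100 = 88.9%

88.9


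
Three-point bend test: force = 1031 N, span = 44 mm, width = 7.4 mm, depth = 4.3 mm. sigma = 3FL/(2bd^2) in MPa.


sigma = 3*1031*44/(2*7.4*4.3^2) = 497.3 MPa

497.3


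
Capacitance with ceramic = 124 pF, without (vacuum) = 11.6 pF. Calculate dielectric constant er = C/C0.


er = 124 / 11.6 = 10.69

10.69


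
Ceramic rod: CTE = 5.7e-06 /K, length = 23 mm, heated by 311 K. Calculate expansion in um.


dL = 5.7e-06 * 23 * 311 * 1000 = 40.772 um

40.772


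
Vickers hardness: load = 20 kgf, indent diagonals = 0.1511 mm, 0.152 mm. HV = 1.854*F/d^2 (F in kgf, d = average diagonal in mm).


d_avg = (0.1511+0.152)/2 = 0.15155 mm
HV = 1.854*20/0.15155^2 = 1614

1614


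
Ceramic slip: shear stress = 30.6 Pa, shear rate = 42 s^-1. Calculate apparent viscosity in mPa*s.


eta = tau/gamma * 1000 = 30.6/42 * 1000 = 728.6 mPa*s

728.6


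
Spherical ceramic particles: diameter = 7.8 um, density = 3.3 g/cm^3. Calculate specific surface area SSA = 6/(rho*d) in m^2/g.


SSA = 6 / (3.3 * 7.8) = 0.233 m^2/g

0.233


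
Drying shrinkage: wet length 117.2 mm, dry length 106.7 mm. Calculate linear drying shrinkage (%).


DS = (117.2 - 106.7) / 117.2 * 100 = 8.96%

8.96


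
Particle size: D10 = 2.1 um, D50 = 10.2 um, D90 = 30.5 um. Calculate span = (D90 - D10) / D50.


Span = (30.5 - 2.1) / 10.2 = 28.4 / 10.2 = 2.784

2.784


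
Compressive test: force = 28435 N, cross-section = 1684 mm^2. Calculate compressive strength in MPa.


CS = 28435 / 1684 = 16.9 MPa

16.9


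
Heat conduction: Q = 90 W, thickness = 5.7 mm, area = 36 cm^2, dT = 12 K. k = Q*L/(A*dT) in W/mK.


k = 90*5.7/1000/(36/10000*12) = 11.88 W/mK

11.88


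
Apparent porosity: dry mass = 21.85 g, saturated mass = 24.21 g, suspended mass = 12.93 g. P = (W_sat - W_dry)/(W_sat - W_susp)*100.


P = (24.21 - 21.85) / (24.21 - 12.93) * 100 = 2.36 / 11.28 * 100 = 20.9%

20.9


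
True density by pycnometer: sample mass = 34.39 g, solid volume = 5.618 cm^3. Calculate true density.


TD = 34.39 / 5.618 = 6.121 g/cm^3

6.121


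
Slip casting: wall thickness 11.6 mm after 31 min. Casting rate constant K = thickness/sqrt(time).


K = 11.6 / sqrt(31) = 11.6 / 5.5678 = 2.083 mm/min^0.5

2.083


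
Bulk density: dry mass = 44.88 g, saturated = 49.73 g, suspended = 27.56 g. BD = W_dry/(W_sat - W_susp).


BD = 44.88 / (49.73 - 27.56) = 44.88 / 22.17 = 2.024 g/cm^3

2.024


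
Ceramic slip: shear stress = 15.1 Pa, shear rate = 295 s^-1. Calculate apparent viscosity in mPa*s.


eta = tau/gamma * 1000 = 15.1/295 * 1000 = 51.2 mPa*s

51.2


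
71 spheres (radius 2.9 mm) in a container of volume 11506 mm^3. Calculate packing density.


V_sphere = 4/3*pi*2.9^3 = 102.1604 mm^3
Total V = 71*102.1604 = 7253.3884 mm^3
PD = 7253.3884 / 11506 = 0.63

0.63


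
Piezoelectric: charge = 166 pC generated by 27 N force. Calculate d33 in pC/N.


d33 = 166 / 27 = 6.1 pC/N

6.1


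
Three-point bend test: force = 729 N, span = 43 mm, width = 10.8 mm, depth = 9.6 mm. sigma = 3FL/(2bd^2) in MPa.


sigma = 3*729*43/(2*10.8*9.6^2) = 47.2 MPa

47.2


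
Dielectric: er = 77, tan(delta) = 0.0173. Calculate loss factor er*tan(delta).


Loss = 77 * 0.0173 = 1.332

1.332


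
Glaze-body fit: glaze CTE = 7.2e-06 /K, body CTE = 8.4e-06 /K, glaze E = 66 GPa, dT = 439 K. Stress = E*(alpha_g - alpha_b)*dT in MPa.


Stress = 66*1000*(7.2e-06 - 8.4e-06)*439 = -34.8 MPa

-34.8


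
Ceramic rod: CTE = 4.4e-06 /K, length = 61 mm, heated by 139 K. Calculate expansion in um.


dL = 4.4e-06 * 61 * 139 * 1000 = 37.308 um

37.308


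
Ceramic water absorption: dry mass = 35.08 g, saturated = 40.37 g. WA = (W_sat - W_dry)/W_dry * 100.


WA = (40.37 - 35.08) / 35.08 * 100 = 15.08%

15.08


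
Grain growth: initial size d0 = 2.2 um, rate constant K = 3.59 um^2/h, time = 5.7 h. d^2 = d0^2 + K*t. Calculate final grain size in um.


d^2 = 2.2^2 + 3.59*5.7 = 25.303
d = sqrt(25.303) = 5.03 um

5.03


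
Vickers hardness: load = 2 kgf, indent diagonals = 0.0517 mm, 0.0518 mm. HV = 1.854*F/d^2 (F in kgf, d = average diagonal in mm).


d_avg = (0.0517+0.0518)/2 = 0.05175 mm
HV = 1.854*2/0.05175^2 = 1385

1385


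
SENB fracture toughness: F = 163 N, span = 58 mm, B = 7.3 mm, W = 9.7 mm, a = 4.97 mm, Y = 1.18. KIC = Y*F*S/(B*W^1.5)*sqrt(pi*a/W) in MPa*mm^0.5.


KIC = 1.18*163*58/(7.3*9.7^1.5)*sqrt(pi*4.97/9.7) = 64.18

64.18


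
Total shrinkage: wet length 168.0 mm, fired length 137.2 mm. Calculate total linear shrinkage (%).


TS = (168.0 - 137.2) / 168.0 * 100 = 18.33%

18.33


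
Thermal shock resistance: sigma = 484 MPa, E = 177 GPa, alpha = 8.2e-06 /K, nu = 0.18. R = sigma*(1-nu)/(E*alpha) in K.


R = 484*(1-0.18)/(177*1000*8.2e-06) = 273 K

273


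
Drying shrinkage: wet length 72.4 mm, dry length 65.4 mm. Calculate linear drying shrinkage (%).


DS = (72.4 - 65.4) / 72.4 * 100 = 9.67%

9.67


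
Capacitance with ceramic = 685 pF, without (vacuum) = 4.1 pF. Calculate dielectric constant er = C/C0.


er = 685 / 4.1 = 167.07

167.07


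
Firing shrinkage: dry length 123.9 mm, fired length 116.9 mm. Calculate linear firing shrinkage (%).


FS = (123.9 - 116.9) / 123.9 * 100 = 5.65%

5.65


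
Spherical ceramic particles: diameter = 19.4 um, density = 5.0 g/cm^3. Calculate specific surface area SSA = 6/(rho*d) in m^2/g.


SSA = 6 / (5.0 * 19.4) = 0.062 m^2/g

0.062


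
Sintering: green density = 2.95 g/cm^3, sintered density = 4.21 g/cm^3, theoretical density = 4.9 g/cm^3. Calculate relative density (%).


Relative = 4.21 / 4.9 * 100 = 85.9%

85.9


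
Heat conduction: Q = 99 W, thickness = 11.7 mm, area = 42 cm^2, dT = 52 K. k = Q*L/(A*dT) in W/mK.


k = 99*11.7/1000/(42/10000*52) = 5.3 W/mK

5.3


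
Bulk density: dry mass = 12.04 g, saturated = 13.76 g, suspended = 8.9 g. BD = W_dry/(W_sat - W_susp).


BD = 12.04 / (13.76 - 8.9) = 12.04 / 4.86 = 2.477 g/cm^3

2.477


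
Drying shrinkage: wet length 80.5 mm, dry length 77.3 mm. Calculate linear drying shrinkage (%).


DS = (80.5 - 77.3) / 80.5 * 100 = 3.98%

3.98


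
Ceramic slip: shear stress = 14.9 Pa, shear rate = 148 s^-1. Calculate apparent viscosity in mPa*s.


eta = tau/gamma * 1000 = 14.9/148 * 1000 = 100.7 mPa*s

100.7


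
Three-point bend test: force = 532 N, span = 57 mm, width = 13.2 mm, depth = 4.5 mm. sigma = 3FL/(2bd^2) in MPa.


sigma = 3*532*57/(2*13.2*4.5^2) = 170.2 MPa

170.2


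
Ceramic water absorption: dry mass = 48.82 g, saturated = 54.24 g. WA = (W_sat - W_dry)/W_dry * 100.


WA = (54.24 - 48.82) / 48.82 * 100 = 11.1%

11.1


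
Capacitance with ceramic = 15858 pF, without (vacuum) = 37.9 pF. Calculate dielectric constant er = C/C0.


er = 15858 / 37.9 = 418.42

418.42


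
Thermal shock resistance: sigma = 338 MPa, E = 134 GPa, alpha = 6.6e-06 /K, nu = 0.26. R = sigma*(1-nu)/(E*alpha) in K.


R = 338*(1-0.26)/(134*1000*6.6e-06) = 283 K

283


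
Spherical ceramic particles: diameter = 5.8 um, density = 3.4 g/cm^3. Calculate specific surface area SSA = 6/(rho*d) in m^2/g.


SSA = 6 / (3.4 * 5.8) = 0.304 m^2/g

0.304


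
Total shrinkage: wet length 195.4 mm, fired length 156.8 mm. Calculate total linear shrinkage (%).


TS = (195.4 - 156.8) / 195.4 * 100 = 19.75%

19.75


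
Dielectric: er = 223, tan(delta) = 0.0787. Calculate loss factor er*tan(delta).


Loss = 223 * 0.0787 = 17.55

17.55


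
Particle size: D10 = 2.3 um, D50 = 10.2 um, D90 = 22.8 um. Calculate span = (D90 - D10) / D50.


Span = (22.8 - 2.3) / 10.2 = 20.5 / 10.2 = 2.01

2.01


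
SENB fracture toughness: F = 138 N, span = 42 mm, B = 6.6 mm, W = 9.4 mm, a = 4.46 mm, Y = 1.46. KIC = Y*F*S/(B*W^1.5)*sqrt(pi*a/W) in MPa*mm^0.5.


KIC = 1.46*138*42/(6.6*9.4^1.5)*sqrt(pi*4.46/9.4) = 54.32

54.32


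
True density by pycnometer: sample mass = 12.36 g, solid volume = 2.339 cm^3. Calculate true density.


TD = 12.36 / 2.339 = 5.284 g/cm^3

5.284


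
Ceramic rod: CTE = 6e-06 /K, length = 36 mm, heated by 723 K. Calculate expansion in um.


dL = 6e-06 * 36 * 723 * 1000 = 156.168 um

156.168


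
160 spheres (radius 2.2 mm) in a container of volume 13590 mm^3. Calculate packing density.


V_sphere = 4/3*pi*2.2^3 = 44.6022 mm^3
Total V = 160*44.6022 = 7136.352 mm^3
PD = 7136.352 / 13590 = 0.525

0.525


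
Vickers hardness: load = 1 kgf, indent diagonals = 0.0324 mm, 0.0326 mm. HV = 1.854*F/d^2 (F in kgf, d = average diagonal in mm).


d_avg = (0.0324+0.0326)/2 = 0.0325 mm
HV = 1.854*1/0.0325^2 = 1755

1755


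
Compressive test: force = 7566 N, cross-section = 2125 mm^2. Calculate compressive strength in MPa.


CS = 7566 / 2125 = 3.6 MPa

3.6


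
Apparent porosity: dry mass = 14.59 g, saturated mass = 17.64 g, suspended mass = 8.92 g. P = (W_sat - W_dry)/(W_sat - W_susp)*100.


P = (17.64 - 14.59) / (17.64 - 8.92) * 100 = 3.05 / 8.72 * 100 = 35.0%

35.0


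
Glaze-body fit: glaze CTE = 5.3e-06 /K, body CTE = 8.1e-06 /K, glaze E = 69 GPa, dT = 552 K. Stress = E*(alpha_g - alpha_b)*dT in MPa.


Stress = 69*1000*(5.3e-06 - 8.1e-06)*552 = -106.6 MPa

-106.6


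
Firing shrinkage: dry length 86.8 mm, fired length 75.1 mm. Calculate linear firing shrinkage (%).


FS = (86.8 - 75.1) / 86.8 * 100 = 13.48%

13.48


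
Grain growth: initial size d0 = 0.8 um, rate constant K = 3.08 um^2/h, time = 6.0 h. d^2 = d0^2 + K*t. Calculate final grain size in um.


d^2 = 0.8^2 + 3.08*6.0 = 19.12
d = sqrt(19.12) = 4.37 um

4.37


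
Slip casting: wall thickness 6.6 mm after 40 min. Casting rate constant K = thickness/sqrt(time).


K = 6.6 / sqrt(40) = 6.6 / 6.3246 = 1.044 mm/min^0.5

1.044


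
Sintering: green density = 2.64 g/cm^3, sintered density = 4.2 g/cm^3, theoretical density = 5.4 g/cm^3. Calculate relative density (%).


Relative = 4.2 / 5.4 * 100 = 77.8%

77.8


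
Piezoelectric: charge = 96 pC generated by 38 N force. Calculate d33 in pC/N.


d33 = 96 / 38 = 2.5 pC/N

2.5


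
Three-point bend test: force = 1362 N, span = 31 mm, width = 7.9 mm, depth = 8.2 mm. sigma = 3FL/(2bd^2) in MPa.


sigma = 3*1362*31/(2*7.9*8.2^2) = 119.2 MPa

119.2


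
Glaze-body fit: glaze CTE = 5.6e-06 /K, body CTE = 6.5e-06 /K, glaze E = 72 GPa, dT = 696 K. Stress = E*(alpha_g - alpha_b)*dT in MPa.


Stress = 72*1000*(5.6e-06 - 6.5e-06)*696 = -45.1 MPa

-45.1


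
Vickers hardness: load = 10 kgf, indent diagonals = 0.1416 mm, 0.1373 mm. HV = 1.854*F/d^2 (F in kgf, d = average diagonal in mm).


d_avg = (0.1416+0.1373)/2 = 0.13945 mm
HV = 1.854*10/0.13945^2 = 953

953


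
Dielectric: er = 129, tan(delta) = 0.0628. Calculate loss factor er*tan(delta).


Loss = 129 * 0.0628 = 8.101

8.101


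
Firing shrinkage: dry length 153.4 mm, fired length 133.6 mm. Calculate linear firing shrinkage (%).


FS = (153.4 - 133.6) / 153.4 * 100 = 12.91%

12.91


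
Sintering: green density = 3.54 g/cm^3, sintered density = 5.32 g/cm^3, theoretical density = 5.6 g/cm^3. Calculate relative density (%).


Relative = 5.32 / 5.6 * 100 = 95.0%

95.0


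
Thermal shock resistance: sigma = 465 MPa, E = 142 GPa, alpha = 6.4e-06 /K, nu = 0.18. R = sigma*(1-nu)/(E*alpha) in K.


R = 465*(1-0.18)/(142*1000*6.4e-06) = 420 K

420


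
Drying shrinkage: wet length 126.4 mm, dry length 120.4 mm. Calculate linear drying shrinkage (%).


DS = (126.4 - 120.4) / 126.4 * 100 = 4.75%

4.75


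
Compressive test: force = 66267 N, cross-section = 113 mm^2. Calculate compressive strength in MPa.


CS = 66267 / 113 = 586.4 MPa

586.4


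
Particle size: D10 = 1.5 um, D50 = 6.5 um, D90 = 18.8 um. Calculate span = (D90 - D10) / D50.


Span = (18.8 - 1.5) / 6.5 = 17.3 / 6.5 = 2.662

2.662


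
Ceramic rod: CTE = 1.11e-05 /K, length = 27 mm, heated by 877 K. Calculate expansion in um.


dL = 1.11e-05 * 27 * 877 * 1000 = 262.837 um

262.837


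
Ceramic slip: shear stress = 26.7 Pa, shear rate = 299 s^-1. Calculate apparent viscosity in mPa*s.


eta = tau/gamma * 1000 = 26.7/299 * 1000 = 89.3 mPa*s

89.3


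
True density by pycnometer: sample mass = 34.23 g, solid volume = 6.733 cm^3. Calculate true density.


TD = 34.23 / 6.733 = 5.084 g/cm^3

5.084


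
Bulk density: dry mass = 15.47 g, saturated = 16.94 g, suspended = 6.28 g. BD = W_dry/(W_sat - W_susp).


BD = 15.47 / (16.94 - 6.28) = 15.47 / 10.66 = 1.451 g/cm^3

1.451


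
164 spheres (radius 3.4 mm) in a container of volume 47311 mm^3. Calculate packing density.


V_sphere = 4/3*pi*3.4^3 = 164.6362 mm^3
Total V = 164*164.6362 = 27000.3368 mm^3
PD = 27000.3368 / 47311 = 0.571

0.571


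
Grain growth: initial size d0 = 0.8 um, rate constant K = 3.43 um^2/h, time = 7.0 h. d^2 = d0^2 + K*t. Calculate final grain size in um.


d^2 = 0.8^2 + 3.43*7.0 = 24.65
d = sqrt(24.65) = 4.96 um

4.96


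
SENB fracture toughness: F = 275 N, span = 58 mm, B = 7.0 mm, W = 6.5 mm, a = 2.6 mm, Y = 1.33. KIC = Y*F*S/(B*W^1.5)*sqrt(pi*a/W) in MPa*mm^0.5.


KIC = 1.33*275*58/(7.0*6.5^1.5)*sqrt(pi*2.6/6.5) = 205.0

205.0


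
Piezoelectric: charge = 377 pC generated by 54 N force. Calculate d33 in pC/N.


d33 = 377 / 54 = 7.0 pC/N

7.0


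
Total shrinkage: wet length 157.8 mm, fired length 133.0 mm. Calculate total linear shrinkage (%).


TS = (157.8 - 133.0) / 157.8 * 100 = 15.72%

15.72


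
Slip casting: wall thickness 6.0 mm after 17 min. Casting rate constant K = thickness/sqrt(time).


K = 6.0 / sqrt(17) = 6.0 / 4.1231 = 1.455 mm/min^0.5

1.455


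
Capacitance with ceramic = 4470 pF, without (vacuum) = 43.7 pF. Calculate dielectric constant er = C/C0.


er = 4470 / 43.7 = 102.29

102.29


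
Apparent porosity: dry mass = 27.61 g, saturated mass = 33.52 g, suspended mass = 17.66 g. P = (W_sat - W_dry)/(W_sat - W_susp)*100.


P = (33.52 - 27.61) / (33.52 - 17.66) * 100 = 5.91 / 15.86 * 100 = 37.3%

37.3


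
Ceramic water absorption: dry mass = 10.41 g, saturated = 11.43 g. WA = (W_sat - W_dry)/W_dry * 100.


WA = (11.43 - 10.41) / 10.41 * 100 = 9.8%

9.8


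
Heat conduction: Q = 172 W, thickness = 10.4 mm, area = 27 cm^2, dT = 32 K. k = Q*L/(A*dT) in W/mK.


k = 172*10.4/1000/(27/10000*32) = 20.7 W/mK

20.7


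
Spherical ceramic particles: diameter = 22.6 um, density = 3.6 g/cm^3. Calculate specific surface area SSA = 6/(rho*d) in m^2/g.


SSA = 6 / (3.6 * 22.6) = 0.074 m^2/g

0.074


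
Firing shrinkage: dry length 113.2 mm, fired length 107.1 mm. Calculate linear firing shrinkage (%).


FS = (113.2 - 107.1) / 113.2 * 100 = 5.39%

5.39


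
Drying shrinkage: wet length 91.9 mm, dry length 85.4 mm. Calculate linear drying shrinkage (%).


DS = (91.9 - 85.4) / 91.9 * 100 = 7.07%

7.07


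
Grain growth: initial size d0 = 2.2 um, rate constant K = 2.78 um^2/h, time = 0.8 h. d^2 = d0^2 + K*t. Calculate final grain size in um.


d^2 = 2.2^2 + 2.78*0.8 = 7.064
d = sqrt(7.064) = 2.66 um

2.66


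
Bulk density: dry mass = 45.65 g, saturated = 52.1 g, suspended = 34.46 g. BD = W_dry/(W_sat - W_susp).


BD = 45.65 / (52.1 - 34.46) = 45.65 / 17.64 = 2.588 g/cm^3

2.588


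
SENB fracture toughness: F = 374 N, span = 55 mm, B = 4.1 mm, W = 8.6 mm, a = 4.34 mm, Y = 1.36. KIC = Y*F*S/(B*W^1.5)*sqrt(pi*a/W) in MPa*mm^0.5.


KIC = 1.36*374*55/(4.1*8.6^1.5)*sqrt(pi*4.34/8.6) = 340.65

340.65


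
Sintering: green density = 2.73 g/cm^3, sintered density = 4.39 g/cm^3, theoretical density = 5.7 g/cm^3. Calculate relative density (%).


Relative = 4.39 / 5.7 * 100 = 77.0%

77.0


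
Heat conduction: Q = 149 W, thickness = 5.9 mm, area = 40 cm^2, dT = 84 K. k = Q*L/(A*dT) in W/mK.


k = 149*5.9/1000/(40/10000*84) = 2.62 W/mK

2.62


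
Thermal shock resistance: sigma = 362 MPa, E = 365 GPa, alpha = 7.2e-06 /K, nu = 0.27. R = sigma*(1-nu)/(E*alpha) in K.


R = 362*(1-0.27)/(365*1000*7.2e-06) = 101 K

101


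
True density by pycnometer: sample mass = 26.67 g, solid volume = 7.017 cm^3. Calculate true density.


TD = 26.67 / 7.017 = 3.801 g/cm^3

3.801


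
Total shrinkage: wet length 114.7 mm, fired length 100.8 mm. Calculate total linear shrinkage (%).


TS = (114.7 - 100.8) / 114.7 * 100 = 12.12%

12.12


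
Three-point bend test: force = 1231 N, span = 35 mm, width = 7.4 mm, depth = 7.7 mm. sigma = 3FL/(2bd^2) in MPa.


sigma = 3*1231*35/(2*7.4*7.7^2) = 147.3 MPa

147.3


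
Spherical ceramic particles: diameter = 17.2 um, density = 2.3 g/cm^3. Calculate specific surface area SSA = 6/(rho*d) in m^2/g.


SSA = 6 / (2.3 * 17.2) = 0.152 m^2/g

0.152


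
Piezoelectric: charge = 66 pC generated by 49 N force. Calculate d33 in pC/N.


d33 = 66 / 49 = 1.3 pC/N

1.3


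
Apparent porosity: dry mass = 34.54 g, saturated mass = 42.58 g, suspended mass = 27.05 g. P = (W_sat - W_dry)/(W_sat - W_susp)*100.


P = (42.58 - 34.54) / (42.58 - 27.05) * 100 = 8.04 / 15.53 * 100 = 51.8%

51.8


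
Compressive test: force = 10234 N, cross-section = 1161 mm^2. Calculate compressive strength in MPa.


CS = 10234 / 1161 = 8.8 MPa

8.8


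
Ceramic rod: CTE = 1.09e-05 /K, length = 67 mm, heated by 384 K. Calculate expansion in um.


dL = 1.09e-05 * 67 * 384 * 1000 = 280.435 um

280.435


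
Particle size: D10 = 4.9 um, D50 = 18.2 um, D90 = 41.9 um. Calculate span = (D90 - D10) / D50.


Span = (41.9 - 4.9) / 18.2 = 37.0 / 18.2 = 2.033

2.033


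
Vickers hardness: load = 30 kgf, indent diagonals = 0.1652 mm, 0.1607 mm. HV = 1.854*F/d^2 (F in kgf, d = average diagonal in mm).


d_avg = (0.1652+0.1607)/2 = 0.16295 mm
HV = 1.854*30/0.16295^2 = 2095

2095


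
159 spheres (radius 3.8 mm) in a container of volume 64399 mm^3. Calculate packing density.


V_sphere = 4/3*pi*3.8^3 = 229.8473 mm^3
Total V = 159*229.8473 = 36545.7207 mm^3
PD = 36545.7207 / 64399 = 0.567

0.567


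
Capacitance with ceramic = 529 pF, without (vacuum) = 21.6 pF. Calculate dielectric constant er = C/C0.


er = 529 / 21.6 = 24.49

24.49


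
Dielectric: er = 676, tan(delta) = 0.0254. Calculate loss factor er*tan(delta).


Loss = 676 * 0.0254 = 17.17

17.17


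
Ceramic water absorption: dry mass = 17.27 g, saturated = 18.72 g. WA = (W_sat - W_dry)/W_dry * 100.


WA = (18.72 - 17.27) / 17.27 * 100 = 8.4%

8.4


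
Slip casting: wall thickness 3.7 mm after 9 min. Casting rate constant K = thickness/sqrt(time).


K = 3.7 / sqrt(9) = 3.7 / 3.0 = 1.233 mm/min^0.5

1.233


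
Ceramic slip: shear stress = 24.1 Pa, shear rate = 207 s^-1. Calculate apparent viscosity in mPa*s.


eta = tau/gamma * 1000 = 24.1/207 * 1000 = 116.4 mPa*s

116.4


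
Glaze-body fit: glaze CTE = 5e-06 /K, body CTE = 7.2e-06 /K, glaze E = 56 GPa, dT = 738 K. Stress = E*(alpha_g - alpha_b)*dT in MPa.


Stress = 56*1000*(5e-06 - 7.2e-06)*738 = -90.9 MPa

-90.9


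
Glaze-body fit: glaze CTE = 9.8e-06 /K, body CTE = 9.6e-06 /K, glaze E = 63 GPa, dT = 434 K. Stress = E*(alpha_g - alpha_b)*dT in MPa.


Stress = 63*1000*(9.8e-06 - 9.6e-06)*434 = 5.5 MPa

5.5


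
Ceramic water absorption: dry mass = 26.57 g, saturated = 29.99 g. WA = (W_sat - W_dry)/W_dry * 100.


WA = (29.99 - 26.57) / 26.57 * 100 = 12.87%

12.87


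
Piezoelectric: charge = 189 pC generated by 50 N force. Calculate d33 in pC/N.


d33 = 189 / 50 = 3.8 pC/N

3.8


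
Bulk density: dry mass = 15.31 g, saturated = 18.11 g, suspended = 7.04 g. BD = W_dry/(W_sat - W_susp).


BD = 15.31 / (18.11 - 7.04) = 15.31 / 11.07 = 1.383 g/cm^3

1.383


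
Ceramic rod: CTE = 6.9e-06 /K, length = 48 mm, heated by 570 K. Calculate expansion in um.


dL = 6.9e-06 * 48 * 570 * 1000 = 188.784 um

188.784


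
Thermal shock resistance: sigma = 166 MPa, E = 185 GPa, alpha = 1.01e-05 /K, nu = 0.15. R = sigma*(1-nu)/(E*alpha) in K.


R = 166*(1-0.15)/(185*1000*1.01e-05) = 76 K

76


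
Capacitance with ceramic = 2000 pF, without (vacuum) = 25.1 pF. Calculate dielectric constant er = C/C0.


er = 2000 / 25.1 = 79.68

79.68


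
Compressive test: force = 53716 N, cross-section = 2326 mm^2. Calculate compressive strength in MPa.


CS = 53716 / 2326 = 23.1 MPa

23.1


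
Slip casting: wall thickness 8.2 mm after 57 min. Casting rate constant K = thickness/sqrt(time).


K = 8.2 / sqrt(57) = 8.2 / 7.5498 = 1.086 mm/min^0.5

1.086


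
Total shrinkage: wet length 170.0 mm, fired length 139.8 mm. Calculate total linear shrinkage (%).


TS = (170.0 - 139.8) / 170.0 * 100 = 17.76%

17.76


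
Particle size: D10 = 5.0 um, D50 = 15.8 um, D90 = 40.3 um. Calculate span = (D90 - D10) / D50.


Span = (40.3 - 5.0) / 15.8 = 35.3 / 15.8 = 2.234

2.234


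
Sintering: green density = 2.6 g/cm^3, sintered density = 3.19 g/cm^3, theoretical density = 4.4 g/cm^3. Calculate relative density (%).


Relative = 3.19 / 4.4 * 100 = 72.5%

72.5


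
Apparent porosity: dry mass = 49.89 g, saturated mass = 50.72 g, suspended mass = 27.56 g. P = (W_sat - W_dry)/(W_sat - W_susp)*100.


P = (50.72 - 49.89) / (50.72 - 27.56) * 100 = 0.83 / 23.16 * 100 = 3.6%

3.6


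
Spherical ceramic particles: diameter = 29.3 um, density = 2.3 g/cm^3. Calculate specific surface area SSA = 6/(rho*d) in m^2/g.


SSA = 6 / (2.3 * 29.3) = 0.089 m^2/g

0.089


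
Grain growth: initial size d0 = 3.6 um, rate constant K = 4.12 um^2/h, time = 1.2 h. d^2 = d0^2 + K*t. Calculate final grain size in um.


d^2 = 3.6^2 + 4.12*1.2 = 17.904
d = sqrt(17.904) = 4.23 um

4.23


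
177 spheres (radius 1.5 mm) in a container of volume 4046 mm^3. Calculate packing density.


V_sphere = 4/3*pi*1.5^3 = 14.1372 mm^3
Total V = 177*14.1372 = 2502.2844 mm^3
PD = 2502.2844 / 4046 = 0.618

0.618


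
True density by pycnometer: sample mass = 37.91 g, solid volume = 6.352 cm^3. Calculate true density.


TD = 37.91 / 6.352 = 5.968 g/cm^3

5.968


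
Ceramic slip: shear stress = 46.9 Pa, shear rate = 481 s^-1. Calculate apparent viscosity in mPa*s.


eta = tau/gamma * 1000 = 46.9/481 * 1000 = 97.5 mPa*s

97.5


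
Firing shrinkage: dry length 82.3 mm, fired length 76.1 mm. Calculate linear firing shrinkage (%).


FS = (82.3 - 76.1) / 82.3 * 100 = 7.53%

7.53


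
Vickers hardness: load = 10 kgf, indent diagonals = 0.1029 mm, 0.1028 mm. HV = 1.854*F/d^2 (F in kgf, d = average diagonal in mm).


d_avg = (0.1029+0.1028)/2 = 0.10285 mm
HV = 1.854*10/0.10285^2 = 1753

1753


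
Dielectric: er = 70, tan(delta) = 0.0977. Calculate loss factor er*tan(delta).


Loss = 70 * 0.0977 = 6.839

6.839


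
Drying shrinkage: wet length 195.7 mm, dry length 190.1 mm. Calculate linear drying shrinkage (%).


DS = (195.7 - 190.1) / 195.7 * 100 = 2.86%

2.86


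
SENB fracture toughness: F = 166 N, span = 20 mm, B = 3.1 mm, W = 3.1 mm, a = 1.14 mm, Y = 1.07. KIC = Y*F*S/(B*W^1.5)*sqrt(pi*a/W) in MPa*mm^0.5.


KIC = 1.07*166*20/(3.1*3.1^1.5)*sqrt(pi*1.14/3.1) = 225.66

225.66


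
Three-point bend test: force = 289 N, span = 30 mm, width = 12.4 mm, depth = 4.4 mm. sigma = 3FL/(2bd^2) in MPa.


sigma = 3*289*30/(2*12.4*4.4^2) = 54.2 MPa

54.2


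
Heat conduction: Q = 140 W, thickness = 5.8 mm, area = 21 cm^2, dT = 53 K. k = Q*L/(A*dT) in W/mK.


k = 140*5.8/1000/(21/10000*53) = 7.3 W/mK

7.3


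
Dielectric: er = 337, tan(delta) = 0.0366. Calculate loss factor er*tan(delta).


Loss = 337 * 0.0366 = 12.334

12.334


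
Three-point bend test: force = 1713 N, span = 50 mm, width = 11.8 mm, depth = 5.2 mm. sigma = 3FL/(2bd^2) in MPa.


sigma = 3*1713*50/(2*11.8*5.2^2) = 402.7 MPa

402.7


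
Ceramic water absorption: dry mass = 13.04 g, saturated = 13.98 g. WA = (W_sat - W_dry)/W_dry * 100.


WA = (13.98 - 13.04) / 13.04 * 100 = 7.21%

7.21


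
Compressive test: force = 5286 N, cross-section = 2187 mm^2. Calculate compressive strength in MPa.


CS = 5286 / 2187 = 2.4 MPa

2.4


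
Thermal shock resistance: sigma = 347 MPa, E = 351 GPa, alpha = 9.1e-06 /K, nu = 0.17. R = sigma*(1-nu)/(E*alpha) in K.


R = 347*(1-0.17)/(351*1000*9.1e-06) = 90 K

90


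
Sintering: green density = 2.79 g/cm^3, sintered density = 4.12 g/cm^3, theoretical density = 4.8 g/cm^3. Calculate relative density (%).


Relative = 4.12 / 4.8 * 100 = 85.8%

85.8


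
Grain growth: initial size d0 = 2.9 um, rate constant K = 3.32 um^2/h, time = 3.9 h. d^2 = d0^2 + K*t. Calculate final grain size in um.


d^2 = 2.9^2 + 3.32*3.9 = 21.358
d = sqrt(21.358) = 4.62 um

4.62


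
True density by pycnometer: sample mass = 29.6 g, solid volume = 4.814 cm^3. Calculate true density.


TD = 29.6 / 4.814 = 6.149 g/cm^3

6.149


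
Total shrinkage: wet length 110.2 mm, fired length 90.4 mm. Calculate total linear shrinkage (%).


TS = (110.2 - 90.4) / 110.2 * 100 = 17.97%

17.97


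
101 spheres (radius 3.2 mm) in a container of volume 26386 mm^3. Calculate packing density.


V_sphere = 4/3*pi*3.2^3 = 137.2583 mm^3
Total V = 101*137.2583 = 13863.0883 mm^3
PD = 13863.0883 / 26386 = 0.525

0.525


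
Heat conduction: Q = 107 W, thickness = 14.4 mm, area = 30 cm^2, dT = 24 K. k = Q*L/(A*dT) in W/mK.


k = 107*14.4/1000/(30/10000*24) = 21.4 W/mK

21.4


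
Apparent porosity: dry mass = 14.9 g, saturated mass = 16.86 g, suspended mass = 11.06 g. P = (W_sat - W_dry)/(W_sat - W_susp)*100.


P = (16.86 - 14.9) / (16.86 - 11.06) * 100 = 1.96 / 5.8 * 100 = 33.8%

33.8


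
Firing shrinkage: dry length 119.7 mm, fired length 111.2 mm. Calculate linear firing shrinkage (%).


FS = (119.7 - 111.2) / 119.7 * 100 = 7.1%

7.1


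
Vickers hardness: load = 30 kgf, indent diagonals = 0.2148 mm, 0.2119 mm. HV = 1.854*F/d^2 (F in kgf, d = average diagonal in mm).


d_avg = (0.2148+0.2119)/2 = 0.21335 mm
HV = 1.854*30/0.21335^2 = 1222

1222


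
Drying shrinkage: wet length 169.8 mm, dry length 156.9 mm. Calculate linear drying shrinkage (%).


DS = (169.8 - 156.9) / 169.8 * 100 = 7.6%

7.6


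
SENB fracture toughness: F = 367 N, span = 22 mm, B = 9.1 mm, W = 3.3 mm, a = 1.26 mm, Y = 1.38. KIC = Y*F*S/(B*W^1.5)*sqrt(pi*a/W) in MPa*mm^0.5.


KIC = 1.38*367*22/(9.1*3.3^1.5)*sqrt(pi*1.26/3.3) = 223.7

223.7


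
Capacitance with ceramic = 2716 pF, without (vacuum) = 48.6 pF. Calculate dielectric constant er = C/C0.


er = 2716 / 48.6 = 55.88

55.88


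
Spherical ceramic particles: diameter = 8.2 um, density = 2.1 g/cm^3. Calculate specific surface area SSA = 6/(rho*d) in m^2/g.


SSA = 6 / (2.1 * 8.2) = 0.348 m^2/g

0.348


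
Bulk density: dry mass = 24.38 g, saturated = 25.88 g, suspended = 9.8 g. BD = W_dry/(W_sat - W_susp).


BD = 24.38 / (25.88 - 9.8) = 24.38 / 16.08 = 1.516 g/cm^3

1.516


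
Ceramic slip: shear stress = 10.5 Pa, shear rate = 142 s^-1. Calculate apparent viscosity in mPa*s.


eta = tau/gamma * 1000 = 10.5/142 * 1000 = 73.9 mPa*s

73.9


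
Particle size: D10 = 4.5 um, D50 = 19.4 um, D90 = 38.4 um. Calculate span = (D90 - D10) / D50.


Span = (38.4 - 4.5) / 19.4 = 33.9 / 19.4 = 1.747

1.747


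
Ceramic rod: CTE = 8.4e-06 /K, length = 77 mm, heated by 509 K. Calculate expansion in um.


dL = 8.4e-06 * 77 * 509 * 1000 = 329.221 um

329.221


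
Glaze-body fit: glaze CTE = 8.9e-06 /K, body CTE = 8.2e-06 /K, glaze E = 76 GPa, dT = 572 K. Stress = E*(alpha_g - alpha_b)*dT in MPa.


Stress = 76*1000*(8.9e-06 - 8.2e-06)*572 = 30.4 MPa

30.4


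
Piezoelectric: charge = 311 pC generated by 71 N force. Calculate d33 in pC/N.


d33 = 311 / 71 = 4.4 pC/N

4.4


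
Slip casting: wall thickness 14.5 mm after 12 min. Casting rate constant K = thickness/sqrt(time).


K = 14.5 / sqrt(12) = 14.5 / 3.4641 = 4.186 mm/min^0.5

4.186


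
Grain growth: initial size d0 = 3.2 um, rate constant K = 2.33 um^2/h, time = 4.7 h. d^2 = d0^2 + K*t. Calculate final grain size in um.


d^2 = 3.2^2 + 2.33*4.7 = 21.191
d = sqrt(21.191) = 4.6 um

4.6


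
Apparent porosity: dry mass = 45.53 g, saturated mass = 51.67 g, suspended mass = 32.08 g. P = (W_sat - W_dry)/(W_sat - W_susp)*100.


P = (51.67 - 45.53) / (51.67 - 32.08) * 100 = 6.14 / 19.59 * 100 = 31.3%

31.3


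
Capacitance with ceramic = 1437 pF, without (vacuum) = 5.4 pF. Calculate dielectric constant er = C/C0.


er = 1437 / 5.4 = 266.11

266.11


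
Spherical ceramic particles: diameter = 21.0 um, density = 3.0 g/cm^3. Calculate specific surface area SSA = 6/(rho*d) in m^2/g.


SSA = 6 / (3.0 * 21.0) = 0.095 m^2/g

0.095


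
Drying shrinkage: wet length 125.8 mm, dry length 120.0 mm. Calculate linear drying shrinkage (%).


DS = (125.8 - 120.0) / 125.8 * 100 = 4.61%

4.61


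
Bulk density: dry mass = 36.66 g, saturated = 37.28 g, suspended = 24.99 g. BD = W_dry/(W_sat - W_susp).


BD = 36.66 / (37.28 - 24.99) = 36.66 / 12.29 = 2.983 g/cm^3

2.983


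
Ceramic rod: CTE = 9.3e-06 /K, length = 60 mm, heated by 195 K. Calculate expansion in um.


dL = 9.3e-06 * 60 * 195 * 1000 = 108.81 um

108.81


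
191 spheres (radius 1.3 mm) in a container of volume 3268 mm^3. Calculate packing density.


V_sphere = 4/3*pi*1.3^3 = 9.2028 mm^3
Total V = 191*9.2028 = 1757.7348 mm^3
PD = 1757.7348 / 3268 = 0.538

0.538


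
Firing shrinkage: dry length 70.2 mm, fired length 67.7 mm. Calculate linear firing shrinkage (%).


FS = (70.2 - 67.7) / 70.2 * 100 = 3.56%

3.56


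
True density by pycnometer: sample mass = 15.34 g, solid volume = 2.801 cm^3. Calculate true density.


TD = 15.34 / 2.801 = 5.477 g/cm^3

5.477


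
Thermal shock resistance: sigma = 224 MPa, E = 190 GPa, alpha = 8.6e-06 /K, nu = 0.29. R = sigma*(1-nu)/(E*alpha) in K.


R = 224*(1-0.29)/(190*1000*8.6e-06) = 97 K

97


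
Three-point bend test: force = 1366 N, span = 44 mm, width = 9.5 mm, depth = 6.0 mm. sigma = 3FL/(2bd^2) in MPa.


sigma = 3*1366*44/(2*9.5*6.0^2) = 263.6 MPa

263.6


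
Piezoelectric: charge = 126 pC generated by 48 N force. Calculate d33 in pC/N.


d33 = 126 / 48 = 2.6 pC/N

2.6


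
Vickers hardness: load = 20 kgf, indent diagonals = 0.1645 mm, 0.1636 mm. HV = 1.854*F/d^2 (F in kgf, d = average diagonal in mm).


d_avg = (0.1645+0.1636)/2 = 0.16405 mm
HV = 1.854*20/0.16405^2 = 1378

1378


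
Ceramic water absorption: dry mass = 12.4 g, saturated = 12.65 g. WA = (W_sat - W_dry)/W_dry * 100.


WA = (12.65 - 12.4) / 12.4 * 100 = 2.02%

2.02


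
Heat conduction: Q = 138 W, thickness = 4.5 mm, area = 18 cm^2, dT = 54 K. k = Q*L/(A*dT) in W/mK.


k = 138*4.5/1000/(18/10000*54) = 6.39 W/mK

6.39


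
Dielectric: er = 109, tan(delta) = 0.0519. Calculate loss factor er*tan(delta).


Loss = 109 * 0.0519 = 5.657

5.657


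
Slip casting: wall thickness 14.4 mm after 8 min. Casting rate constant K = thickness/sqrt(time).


K = 14.4 / sqrt(8) = 14.4 / 2.8284 = 5.091 mm/min^0.5

5.091


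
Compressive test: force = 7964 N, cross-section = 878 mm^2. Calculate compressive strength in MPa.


CS = 7964 / 878 = 9.1 MPa

9.1


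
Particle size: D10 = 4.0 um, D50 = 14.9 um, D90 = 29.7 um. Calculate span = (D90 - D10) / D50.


Span = (29.7 - 4.0) / 14.9 = 25.7 / 14.9 = 1.725

1.725


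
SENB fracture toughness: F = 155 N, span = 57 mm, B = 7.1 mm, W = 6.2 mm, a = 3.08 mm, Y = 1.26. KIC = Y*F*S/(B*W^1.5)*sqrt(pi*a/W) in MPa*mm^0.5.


KIC = 1.26*155*57/(7.1*6.2^1.5)*sqrt(pi*3.08/6.2) = 126.88

126.88


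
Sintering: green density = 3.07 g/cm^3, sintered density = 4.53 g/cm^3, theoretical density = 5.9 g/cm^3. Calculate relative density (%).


Relative = 4.53 / 5.9 * 100 = 76.8%

76.8


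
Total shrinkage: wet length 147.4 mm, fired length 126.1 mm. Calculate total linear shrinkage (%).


TS = (147.4 - 126.1) / 147.4 * 100 = 14.45%

14.45


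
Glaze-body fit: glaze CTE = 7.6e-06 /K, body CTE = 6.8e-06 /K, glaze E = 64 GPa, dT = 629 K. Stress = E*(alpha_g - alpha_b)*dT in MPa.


Stress = 64*1000*(7.6e-06 - 6.8e-06)*629 = 32.2 MPa

32.2


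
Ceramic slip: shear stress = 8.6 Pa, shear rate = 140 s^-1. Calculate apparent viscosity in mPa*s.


eta = tau/gamma * 1000 = 8.6/140 * 1000 = 61.4 mPa*s

61.4


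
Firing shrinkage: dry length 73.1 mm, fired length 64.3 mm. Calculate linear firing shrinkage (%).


FS = (73.1 - 64.3) / 73.1 * 100 = 12.04%

12.04


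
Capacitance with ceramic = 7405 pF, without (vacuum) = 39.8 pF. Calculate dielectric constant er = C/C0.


er = 7405 / 39.8 = 186.06

186.06


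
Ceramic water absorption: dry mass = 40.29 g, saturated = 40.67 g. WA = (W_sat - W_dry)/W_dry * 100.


WA = (40.67 - 40.29) / 40.29 * 100 = 0.94%

0.94


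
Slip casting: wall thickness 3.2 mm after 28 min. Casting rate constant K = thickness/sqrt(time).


K = 3.2 / sqrt(28) = 3.2 / 5.2915 = 0.605 mm/min^0.5

0.605


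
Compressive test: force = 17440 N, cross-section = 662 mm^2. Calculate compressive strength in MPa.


CS = 17440 / 662 = 26.3 MPa

26.3


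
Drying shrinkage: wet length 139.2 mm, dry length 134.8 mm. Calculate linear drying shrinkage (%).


DS = (139.2 - 134.8) / 139.2 * 100 = 3.16%

3.16


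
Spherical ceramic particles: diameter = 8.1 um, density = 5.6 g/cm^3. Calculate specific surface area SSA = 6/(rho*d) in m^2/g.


SSA = 6 / (5.6 * 8.1) = 0.132 m^2/g

0.132


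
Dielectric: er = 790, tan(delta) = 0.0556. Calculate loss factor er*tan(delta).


Loss = 790 * 0.0556 = 43.924

43.924


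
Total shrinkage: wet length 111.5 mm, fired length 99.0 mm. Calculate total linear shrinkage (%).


TS = (111.5 - 99.0) / 111.5 * 100 = 11.21%

11.21


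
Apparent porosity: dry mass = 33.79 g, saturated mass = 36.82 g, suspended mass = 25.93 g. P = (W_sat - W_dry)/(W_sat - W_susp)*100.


P = (36.82 - 33.79) / (36.82 - 25.93) * 100 = 3.03 / 10.89 * 100 = 27.8%

27.8


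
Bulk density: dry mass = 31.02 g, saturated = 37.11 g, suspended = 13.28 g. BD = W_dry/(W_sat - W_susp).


BD = 31.02 / (37.11 - 13.28) = 31.02 / 23.83 = 1.302 g/cm^3

1.302


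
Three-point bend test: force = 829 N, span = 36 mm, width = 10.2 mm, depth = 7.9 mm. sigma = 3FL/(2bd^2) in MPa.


sigma = 3*829*36/(2*10.2*7.9^2) = 70.3 MPa

70.3


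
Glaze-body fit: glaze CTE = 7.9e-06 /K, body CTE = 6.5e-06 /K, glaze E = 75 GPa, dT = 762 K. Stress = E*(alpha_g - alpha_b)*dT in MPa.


Stress = 75*1000*(7.9e-06 - 6.5e-06)*762 = 80.0 MPa

80.0


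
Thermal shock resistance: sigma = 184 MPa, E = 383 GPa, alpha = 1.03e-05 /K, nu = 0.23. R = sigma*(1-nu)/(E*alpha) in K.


R = 184*(1-0.23)/(383*1000*1.03e-05) = 36 K

36


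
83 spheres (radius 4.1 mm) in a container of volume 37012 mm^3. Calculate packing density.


V_sphere = 4/3*pi*4.1^3 = 288.6956 mm^3
Total V = 83*288.6956 = 23961.7348 mm^3
PD = 23961.7348 / 37012 = 0.647

0.647


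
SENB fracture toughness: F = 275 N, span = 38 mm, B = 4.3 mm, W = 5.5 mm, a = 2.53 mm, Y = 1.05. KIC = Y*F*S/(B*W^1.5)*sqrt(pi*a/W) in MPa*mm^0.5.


KIC = 1.05*275*38/(4.3*5.5^1.5)*sqrt(pi*2.53/5.5) = 237.82

237.82


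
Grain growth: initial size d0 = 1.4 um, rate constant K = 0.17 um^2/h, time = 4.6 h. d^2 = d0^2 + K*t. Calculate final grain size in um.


d^2 = 1.4^2 + 0.17*4.6 = 2.742
d = sqrt(2.742) = 1.66 um

1.66


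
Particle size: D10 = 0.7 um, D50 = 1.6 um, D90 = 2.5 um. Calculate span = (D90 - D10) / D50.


Span = (2.5 - 0.7) / 1.6 = 1.8 / 1.6 = 1.125

1.125


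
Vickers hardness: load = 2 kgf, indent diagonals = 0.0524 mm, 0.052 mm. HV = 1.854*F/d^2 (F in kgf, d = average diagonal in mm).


d_avg = (0.0524+0.052)/2 = 0.0522 mm
HV = 1.854*2/0.0522^2 = 1361

1361


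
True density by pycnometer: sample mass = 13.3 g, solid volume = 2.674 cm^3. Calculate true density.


TD = 13.3 / 2.674 = 4.974 g/cm^3

4.974


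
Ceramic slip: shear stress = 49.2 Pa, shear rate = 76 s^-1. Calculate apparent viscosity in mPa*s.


eta = tau/gamma * 1000 = 49.2/76 * 1000 = 647.4 mPa*s

647.4


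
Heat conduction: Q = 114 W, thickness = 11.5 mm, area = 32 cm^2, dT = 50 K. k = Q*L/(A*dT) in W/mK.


k = 114*11.5/1000/(32/10000*50) = 8.19 W/mK

8.19
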